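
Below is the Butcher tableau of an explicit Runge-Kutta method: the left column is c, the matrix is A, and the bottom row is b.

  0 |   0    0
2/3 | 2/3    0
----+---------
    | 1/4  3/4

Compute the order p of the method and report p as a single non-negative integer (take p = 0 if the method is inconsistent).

b = (1/4, 3/4)
c = (0, 2/3)
Σ b_i: 1/4·1 + 3/4·1 = 1 ✓
b·c: 3/4·2/3 = 1/2 ✓; 2 stages ⇒ order 2.

2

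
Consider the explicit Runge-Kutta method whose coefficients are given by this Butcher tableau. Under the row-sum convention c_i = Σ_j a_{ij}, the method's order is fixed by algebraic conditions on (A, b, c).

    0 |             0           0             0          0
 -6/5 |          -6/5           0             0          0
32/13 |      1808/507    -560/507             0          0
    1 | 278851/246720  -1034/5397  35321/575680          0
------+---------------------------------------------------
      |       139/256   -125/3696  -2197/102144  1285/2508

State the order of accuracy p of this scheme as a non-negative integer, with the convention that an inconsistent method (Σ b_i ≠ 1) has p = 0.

b = (139/256, -125/3696, -2197/102144, 1285/2508)
c = (0, -6/5, 32/13, 1)
Ac = (0, 0, 224/169, 979/2570)
Σ b_i: 139/256·1 + (-125/3696)·1 + (-2197/102144)·1 + 1285/2508·1 = 1 ✓
b·c: (-125/3696)·(-6/5) + (-2197/102144)·32/13 + 1285/2508·1 = 1/2 ✓
b·c²: (-125/3696)·36/25 + (-2197/102144)·1024/169 + 1285/2508·1 = 1/3 ✓
b·Ac: (-2197/102144)·224/169 + 1285/2508·979/2570 = 1/6 ✓
b·c³: (-125/3696)·(-216/125) + (-2197/102144)·32768/2197 + 1285/2508·1 = 1/4 ✓
b·(c∘Ac): (-2197/102144)·7168/2197 + 1285/2508·979/2570 = 1/8 ✓
b·Ac²: (-2197/102144)·(-1344/845) + 1285/2508·616/6425 = 1/12 ✓
b·A²c: 1285/2508·209/2570 = 1/24 ✓; 4 stages ⇒ order 4.

4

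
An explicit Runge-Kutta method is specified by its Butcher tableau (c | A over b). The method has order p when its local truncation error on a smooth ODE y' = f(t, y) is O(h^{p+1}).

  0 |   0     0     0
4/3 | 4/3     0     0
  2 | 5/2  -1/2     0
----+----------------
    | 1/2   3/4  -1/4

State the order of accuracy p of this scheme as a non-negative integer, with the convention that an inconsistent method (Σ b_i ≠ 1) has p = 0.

3

b = (1/2, 3/4, -1/4)
c = (0, 4/3, 2)
Ac = (0, 0, -2/3)
Σ b_i: 1/2·1 + 3/4·1 + (-1/4)·1 = 1 ✓
b·c: 3/4·4/3 + (-1/4)·2 = 1/2 ✓
b·c²: 3/4·16/9 + (-1/4)·4 = 1/3 ✓
b·Ac: (-1/4)·(-2/3) = 1/6 ✓; 3 stages ⇒ order 3.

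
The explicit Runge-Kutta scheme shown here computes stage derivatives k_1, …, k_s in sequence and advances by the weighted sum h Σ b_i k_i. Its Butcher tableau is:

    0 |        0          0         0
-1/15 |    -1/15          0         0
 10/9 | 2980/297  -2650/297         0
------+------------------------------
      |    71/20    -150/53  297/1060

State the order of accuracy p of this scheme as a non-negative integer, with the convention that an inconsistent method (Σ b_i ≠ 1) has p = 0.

3

b = (71/20, -150/53, 297/1060)
c = (0, -1/15, 10/9)
Ac = (0, 0, 530/891)
Σ b_i: 71/20·1 + (-150/53)·1 + 297/1060·1 = 1 ✓
b·c: (-150/53)·(-1/15) + 297/1060·10/9 = 1/2 ✓
b·c²: (-150/53)·1/225 + 297/1060·100/81 = 1/3 ✓
b·Ac: 297/1060·530/891 = 1/6 ✓; 3 stages ⇒ order 3.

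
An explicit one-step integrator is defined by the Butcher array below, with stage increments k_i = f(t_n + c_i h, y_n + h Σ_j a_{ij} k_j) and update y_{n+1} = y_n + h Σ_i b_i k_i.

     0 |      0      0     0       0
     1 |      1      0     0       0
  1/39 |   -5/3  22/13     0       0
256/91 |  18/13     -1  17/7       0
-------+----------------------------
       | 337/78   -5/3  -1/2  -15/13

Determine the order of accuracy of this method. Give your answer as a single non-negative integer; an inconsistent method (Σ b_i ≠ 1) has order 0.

b = (337/78, -5/3, -1/2, -15/13)
c = (0, 1, 1/39, 256/91)
Ac = (0, 0, 22/13, -256/273)
Σ b_i: 337/78·1 + (-5/3)·1 + (-1/2)·1 + (-15/13)·1 = 1 ✓
b·c: (-5/3)·1 + (-1/2)·1/39 + (-15/13)·256/91 = -34961/7098 ≠ 1/2 ⇒ order 1.

1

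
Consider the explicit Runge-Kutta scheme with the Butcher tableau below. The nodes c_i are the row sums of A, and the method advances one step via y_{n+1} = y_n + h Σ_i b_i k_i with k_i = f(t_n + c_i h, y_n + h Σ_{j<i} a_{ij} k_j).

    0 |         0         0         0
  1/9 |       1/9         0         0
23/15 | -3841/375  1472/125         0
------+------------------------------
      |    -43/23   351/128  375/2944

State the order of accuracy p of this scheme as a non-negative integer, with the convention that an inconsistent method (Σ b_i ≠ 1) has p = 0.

b = (-43/23, 351/128, 375/2944)
c = (0, 1/9, 23/15)
Ac = (0, 0, 1472/1125)
Σ b_i: (-43/23)·1 + 351/128·1 + 375/2944·1 = 1 ✓
b·c: 351/128·1/9 + 375/2944·23/15 = 1/2 ✓
b·c²: 351/128·1/81 + 375/2944·529/225 = 1/3 ✓
b·Ac: 375/2944·1472/1125 = 1/6 ✓; 3 stages ⇒ order 3.

3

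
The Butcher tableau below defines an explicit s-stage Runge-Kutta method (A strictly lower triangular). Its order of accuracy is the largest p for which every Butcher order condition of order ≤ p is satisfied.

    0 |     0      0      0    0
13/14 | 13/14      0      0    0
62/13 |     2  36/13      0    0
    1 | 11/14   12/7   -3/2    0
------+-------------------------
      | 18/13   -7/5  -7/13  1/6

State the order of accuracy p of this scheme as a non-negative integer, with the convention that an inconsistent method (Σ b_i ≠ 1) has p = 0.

0

b = (18/13, -7/5, -7/13, 1/6)
c = (0, 13/14, 62/13, 1)
Ac = (0, 0, 18/7, -3543/637)
Σ b_i: 18/13·1 + (-7/5)·1 + (-7/13)·1 + 1/6·1 = -151/390 ≠ 1 ⇒ order 0.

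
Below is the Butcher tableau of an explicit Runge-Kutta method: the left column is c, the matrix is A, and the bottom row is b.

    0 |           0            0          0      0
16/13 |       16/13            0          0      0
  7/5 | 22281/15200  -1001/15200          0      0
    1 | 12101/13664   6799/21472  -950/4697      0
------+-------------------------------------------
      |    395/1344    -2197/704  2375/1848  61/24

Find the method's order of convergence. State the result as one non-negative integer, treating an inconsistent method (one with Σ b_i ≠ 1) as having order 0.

4

b = (395/1344, -2197/704, 2375/1848, 61/24)
c = (0, 16/13, 7/5, 1)
Ac = (0, 0, -77/950, 13/122)
Σ b_i: 395/1344·1 + (-2197/704)·1 + 2375/1848·1 + 61/24·1 = 1 ✓
b·c: (-2197/704)·16/13 + 2375/1848·7/5 + 61/24·1 = 1/2 ✓
b·c²: (-2197/704)·256/169 + 2375/1848·49/25 + 61/24·1 = 1/3 ✓
b·Ac: 2375/1848·(-77/950) + 61/24·13/122 = 1/6 ✓
b·c³: (-2197/704)·4096/2197 + 2375/1848·343/125 + 61/24·1 = 1/4 ✓
b·(c∘Ac): 2375/1848·(-539/4750) + 61/24·13/122 = 1/8 ✓
b·Ac²: 2375/1848·(-616/6175) + 61/24·66/793 = 1/12 ✓
b·A²c: 61/24·1/61 = 1/24 ✓; 4 stages ⇒ order 4.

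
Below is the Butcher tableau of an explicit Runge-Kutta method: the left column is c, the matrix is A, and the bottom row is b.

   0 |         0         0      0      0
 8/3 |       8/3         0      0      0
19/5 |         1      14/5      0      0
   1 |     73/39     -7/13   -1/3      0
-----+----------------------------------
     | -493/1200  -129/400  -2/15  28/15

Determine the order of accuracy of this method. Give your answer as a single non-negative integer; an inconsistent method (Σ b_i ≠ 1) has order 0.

2

b = (-493/1200, -129/400, -2/15, 28/15)
c = (0, 8/3, 19/5, 1)
Ac = (0, 0, 112/15, -527/195)
Σ b_i: (-493/1200)·1 + (-129/400)·1 + (-2/15)·1 + 28/15·1 = 1 ✓
b·c: (-129/400)·8/3 + (-2/15)·19/5 + 28/15·1 = 1/2 ✓
b·c²: (-129/400)·64/9 + (-2/15)·361/25 + 28/15·1 = -294/125 ≠ 1/3 ⇒ order 2.
b·Ac: (-2/15)·112/15 + 28/15·(-527/195) = -17668/2925 ≠ 1/6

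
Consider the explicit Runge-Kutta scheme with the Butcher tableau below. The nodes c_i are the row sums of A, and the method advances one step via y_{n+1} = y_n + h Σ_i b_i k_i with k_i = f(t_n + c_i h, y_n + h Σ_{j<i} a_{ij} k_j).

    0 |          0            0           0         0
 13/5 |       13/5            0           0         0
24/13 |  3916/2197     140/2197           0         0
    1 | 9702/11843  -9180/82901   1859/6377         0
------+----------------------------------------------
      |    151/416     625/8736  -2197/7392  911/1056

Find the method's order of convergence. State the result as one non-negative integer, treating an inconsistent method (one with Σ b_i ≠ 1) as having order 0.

b = (151/416, 625/8736, -2197/7392, 911/1056)
c = (0, 13/5, 24/13, 1)
Ac = (0, 0, 28/169, 228/911)
Σ b_i: 151/416·1 + 625/8736·1 + (-2197/7392)·1 + 911/1056·1 = 1 ✓
b·c: 625/8736·13/5 + (-2197/7392)·24/13 + 911/1056·1 = 1/2 ✓
b·c²: 625/8736·169/25 + (-2197/7392)·576/169 + 911/1056·1 = 1/3 ✓
b·Ac: (-2197/7392)·28/169 + 911/1056·228/911 = 1/6 ✓
b·c³: 625/8736·2197/125 + (-2197/7392)·13824/2197 + 911/1056·1 = 1/4 ✓
b·(c∘Ac): (-2197/7392)·672/2197 + 911/1056·228/911 = 1/8 ✓
b·Ac²: (-2197/7392)·28/65 + 911/1056·1116/4555 = 1/12 ✓
b·A²c: 911/1056·44/911 = 1/24 ✓; 4 stages ⇒ order 4.

4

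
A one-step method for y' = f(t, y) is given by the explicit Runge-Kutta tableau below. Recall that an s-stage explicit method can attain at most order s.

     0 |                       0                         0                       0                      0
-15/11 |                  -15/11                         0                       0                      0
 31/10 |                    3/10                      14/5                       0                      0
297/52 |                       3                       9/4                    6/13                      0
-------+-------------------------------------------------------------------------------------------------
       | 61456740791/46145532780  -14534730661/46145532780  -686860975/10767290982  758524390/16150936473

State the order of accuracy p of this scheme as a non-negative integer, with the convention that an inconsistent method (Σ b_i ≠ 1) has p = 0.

3

b = (61456740791/46145532780, -14534730661/46145532780, -686860975/10767290982, 758524390/16150936473)
c = (0, -15/11, 31/10, 297/52)
Ac = (0, 0, -42/11, -4683/2860)
Σ b_i: 61456740791/46145532780·1 + (-14534730661/46145532780)·1 + (-686860975/10767290982)·1 + 758524390/16150936473·1 = 1 ✓
b·c: (-14534730661/46145532780)·(-15/11) + (-686860975/10767290982)·31/10 + 758524390/16150936473·297/52 = 1/2 ✓
b·c²: (-14534730661/46145532780)·225/121 + (-686860975/10767290982)·961/100 + 758524390/16150936473·88209/2704 = 1/3 ✓
b·Ac: (-686860975/10767290982)·(-42/11) + 758524390/16150936473·(-4683/2860) = 1/6 ✓
b·c³: (-14534730661/46145532780)·(-3375/1331) + (-686860975/10767290982)·29791/1000 + 758524390/16150936473·26198073/140608 = 134593492255223/17596829833440 ≠ 1/4 ⇒ order 3.
b·(c∘Ac): (-686860975/10767290982)·(-651/55) + 758524390/16150936473·(-126441/13520) = 7125310193/22560038248 ≠ 1/8
b·Ac²: (-686860975/10767290982)·630/121 + 758524390/16150936473·1355811/157300 = 43031935651/592201004010 ≠ 1/12
b·A²c: 758524390/16150936473·(-252/143) = -233392120/2820004781 ≠ 1/24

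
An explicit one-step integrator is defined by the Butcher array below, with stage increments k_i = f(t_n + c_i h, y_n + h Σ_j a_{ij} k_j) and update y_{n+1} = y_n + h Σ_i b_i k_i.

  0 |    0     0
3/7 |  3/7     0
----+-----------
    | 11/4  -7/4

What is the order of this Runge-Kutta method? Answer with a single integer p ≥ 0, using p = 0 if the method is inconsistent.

b = (11/4, -7/4)
c = (0, 3/7)
Σ b_i: 11/4·1 + (-7/4)·1 = 1 ✓
b·c: (-7/4)·3/7 = -3/4 ≠ 1/2 ⇒ order 1.

1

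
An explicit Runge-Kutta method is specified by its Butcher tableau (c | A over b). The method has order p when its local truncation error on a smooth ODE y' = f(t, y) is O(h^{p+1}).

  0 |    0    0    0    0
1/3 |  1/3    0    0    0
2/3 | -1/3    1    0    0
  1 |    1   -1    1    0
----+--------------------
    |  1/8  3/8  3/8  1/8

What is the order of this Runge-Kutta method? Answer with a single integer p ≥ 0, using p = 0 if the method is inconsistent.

4

b = (1/8, 3/8, 3/8, 1/8)
c = (0, 1/3, 2/3, 1)
Ac = (0, 0, 1/3, 1/3)
Σ b_i: 1/8·1 + 3/8·1 + 3/8·1 + 1/8·1 = 1 ✓
b·c: 3/8·1/3 + 3/8·2/3 + 1/8·1 = 1/2 ✓
b·c²: 3/8·1/9 + 3/8·4/9 + 1/8·1 = 1/3 ✓
b·Ac: 3/8·1/3 + 1/8·1/3 = 1/6 ✓
b·c³: 3/8·1/27 + 3/8·8/27 + 1/8·1 = 1/4 ✓
b·(c∘Ac): 3/8·2/9 + 1/8·1/3 = 1/8 ✓
b·Ac²: 3/8·1/9 + 1/8·1/3 = 1/12 ✓
b·A²c: 1/8·1/3 = 1/24 ✓; 4 stages ⇒ order 4.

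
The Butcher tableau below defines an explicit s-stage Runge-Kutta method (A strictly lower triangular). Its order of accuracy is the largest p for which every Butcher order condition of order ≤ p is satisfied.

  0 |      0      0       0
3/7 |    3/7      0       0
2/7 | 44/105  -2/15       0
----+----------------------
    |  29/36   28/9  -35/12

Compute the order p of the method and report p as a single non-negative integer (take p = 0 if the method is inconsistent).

3

b = (29/36, 28/9, -35/12)
c = (0, 3/7, 2/7)
Ac = (0, 0, -2/35)
Σ b_i: 29/36·1 + 28/9·1 + (-35/12)·1 = 1 ✓
b·c: 28/9·3/7 + (-35/12)·2/7 = 1/2 ✓
b·c²: 28/9·9/49 + (-35/12)·4/49 = 1/3 ✓
b·Ac: (-35/12)·(-2/35) = 1/6 ✓; 3 stages ⇒ order 3.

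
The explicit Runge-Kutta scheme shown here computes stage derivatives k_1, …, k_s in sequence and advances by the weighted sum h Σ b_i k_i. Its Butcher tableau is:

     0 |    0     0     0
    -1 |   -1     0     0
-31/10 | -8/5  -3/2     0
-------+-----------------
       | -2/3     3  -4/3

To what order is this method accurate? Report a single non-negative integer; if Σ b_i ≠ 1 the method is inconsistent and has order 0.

1

b = (-2/3, 3, -4/3)
c = (0, -1, -31/10)
Ac = (0, 0, 3/2)
Σ b_i: (-2/3)·1 + 3·1 + (-4/3)·1 = 1 ✓
b·c: 3·(-1) + (-4/3)·(-31/10) = 17/15 ≠ 1/2 ⇒ order 1.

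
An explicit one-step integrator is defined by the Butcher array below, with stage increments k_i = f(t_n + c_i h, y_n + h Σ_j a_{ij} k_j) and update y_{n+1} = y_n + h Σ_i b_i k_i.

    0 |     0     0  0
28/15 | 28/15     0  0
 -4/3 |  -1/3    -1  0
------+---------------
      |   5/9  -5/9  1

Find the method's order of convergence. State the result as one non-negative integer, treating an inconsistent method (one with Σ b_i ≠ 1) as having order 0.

b = (5/9, -5/9, 1)
c = (0, 28/15, -4/3)
Ac = (0, 0, -28/15)
Σ b_i: 5/9·1 + (-5/9)·1 + 1·1 = 1 ✓
b·c: (-5/9)·28/15 + 1·(-4/3) = -64/27 ≠ 1/2 ⇒ order 1.

1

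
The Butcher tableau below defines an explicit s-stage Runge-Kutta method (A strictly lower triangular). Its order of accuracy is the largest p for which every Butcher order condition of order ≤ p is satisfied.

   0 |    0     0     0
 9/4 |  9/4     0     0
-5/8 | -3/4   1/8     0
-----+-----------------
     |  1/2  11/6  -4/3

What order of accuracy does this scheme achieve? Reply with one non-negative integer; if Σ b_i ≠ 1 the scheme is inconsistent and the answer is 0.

1

b = (1/2, 11/6, -4/3)
c = (0, 9/4, -5/8)
Ac = (0, 0, 9/32)
Σ b_i: 1/2·1 + 11/6·1 + (-4/3)·1 = 1 ✓
b·c: 11/6·9/4 + (-4/3)·(-5/8) = 119/24 ≠ 1/2 ⇒ order 1.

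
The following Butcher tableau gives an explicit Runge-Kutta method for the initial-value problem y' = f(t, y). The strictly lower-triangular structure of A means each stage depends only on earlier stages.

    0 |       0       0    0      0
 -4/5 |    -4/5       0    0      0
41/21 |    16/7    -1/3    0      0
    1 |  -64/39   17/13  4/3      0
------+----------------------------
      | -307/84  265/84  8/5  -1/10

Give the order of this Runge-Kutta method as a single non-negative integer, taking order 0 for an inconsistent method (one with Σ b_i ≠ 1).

2

b = (-307/84, 265/84, 8/5, -1/10)
c = (0, -4/5, 41/21, 1)
Ac = (0, 0, 4/15, 6376/4095)
Σ b_i: (-307/84)·1 + 265/84·1 + 8/5·1 + (-1/10)·1 = 1 ✓
b·c: 265/84·(-4/5) + 8/5·41/21 + (-1/10)·1 = 1/2 ✓
b·c²: 265/84·16/25 + 8/5·1681/441 + (-1/10)·1 = 35359/4410 ≠ 1/3 ⇒ order 2.
b·Ac: 8/5·4/15 + (-1/10)·6376/4095 = 5548/20475 ≠ 1/6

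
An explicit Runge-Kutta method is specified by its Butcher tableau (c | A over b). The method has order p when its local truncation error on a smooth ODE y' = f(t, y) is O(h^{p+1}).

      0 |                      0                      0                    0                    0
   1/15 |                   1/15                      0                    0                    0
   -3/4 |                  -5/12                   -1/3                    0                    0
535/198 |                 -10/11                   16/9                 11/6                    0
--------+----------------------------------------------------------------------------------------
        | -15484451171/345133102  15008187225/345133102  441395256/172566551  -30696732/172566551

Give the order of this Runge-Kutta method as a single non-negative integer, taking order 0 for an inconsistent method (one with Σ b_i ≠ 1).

b = (-15484451171/345133102, 15008187225/345133102, 441395256/172566551, -30696732/172566551)
c = (0, 1/15, -3/4, 535/198)
Ac = (0, 0, -1/45, -1357/1080)
Σ b_i: (-15484451171/345133102)·1 + 15008187225/345133102·1 + 441395256/172566551·1 + (-30696732/172566551)·1 = 1 ✓
b·c: 15008187225/345133102·1/15 + 441395256/172566551·(-3/4) + (-30696732/172566551)·535/198 = 1/2 ✓
b·c²: 15008187225/345133102·1/225 + 441395256/172566551·9/16 + (-30696732/172566551)·286225/39204 = 1/3 ✓
b·Ac: 441395256/172566551·(-1/45) + (-30696732/172566551)·(-1357/1080) = 1/6 ✓
b·c³: 15008187225/345133102·1/3375 + 441395256/172566551·(-27/64) + (-30696732/172566551)·153130375/7762392 = -3126622818883/683363541960 ≠ 1/4 ⇒ order 3.
b·(c∘Ac): 441395256/172566551·1/60 + (-30696732/172566551)·(-145199/42768) = 2231463397/3451331020 ≠ 1/8
b·Ac²: 441395256/172566551·(-1/675) + (-30696732/172566551)·67337/64800 = -11718887707/62123958360 ≠ 1/12
b·A²c: (-30696732/172566551)·(-11/270) = 6253038/862832755 ≠ 1/24

3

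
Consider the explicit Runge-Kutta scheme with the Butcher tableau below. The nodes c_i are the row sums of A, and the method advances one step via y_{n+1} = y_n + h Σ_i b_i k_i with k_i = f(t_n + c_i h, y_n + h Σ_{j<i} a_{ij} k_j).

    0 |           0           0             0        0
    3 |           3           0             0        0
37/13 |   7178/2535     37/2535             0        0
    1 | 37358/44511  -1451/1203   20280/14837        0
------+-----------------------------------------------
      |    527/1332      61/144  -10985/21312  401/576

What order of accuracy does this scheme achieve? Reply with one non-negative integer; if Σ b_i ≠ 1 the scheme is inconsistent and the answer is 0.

b = (527/1332, 61/144, -10985/21312, 401/576)
c = (0, 3, 37/13, 1)
Ac = (0, 0, 37/845, 109/401)
Σ b_i: 527/1332·1 + 61/144·1 + (-10985/21312)·1 + 401/576·1 = 1 ✓
b·c: 61/144·3 + (-10985/21312)·37/13 + 401/576·1 = 1/2 ✓
b·c²: 61/144·9 + (-10985/21312)·1369/169 + 401/576·1 = 1/3 ✓
b·Ac: (-10985/21312)·37/845 + 401/576·109/401 = 1/6 ✓
b·c³: 61/144·27 + (-10985/21312)·50653/2197 + 401/576·1 = 1/4 ✓
b·(c∘Ac): (-10985/21312)·1369/10985 + 401/576·109/401 = 1/8 ✓
b·Ac²: (-10985/21312)·111/845 + 401/576·87/401 = 1/12 ✓
b·A²c: 401/576·24/401 = 1/24 ✓; 4 stages ⇒ order 4.

4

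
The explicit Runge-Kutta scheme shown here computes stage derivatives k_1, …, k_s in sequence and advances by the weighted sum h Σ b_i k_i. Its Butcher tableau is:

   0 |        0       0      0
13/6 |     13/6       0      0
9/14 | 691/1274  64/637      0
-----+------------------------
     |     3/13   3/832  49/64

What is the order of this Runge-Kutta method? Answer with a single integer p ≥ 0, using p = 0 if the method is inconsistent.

b = (3/13, 3/832, 49/64)
c = (0, 13/6, 9/14)
Ac = (0, 0, 32/147)
Σ b_i: 3/13·1 + 3/832·1 + 49/64·1 = 1 ✓
b·c: 3/832·13/6 + 49/64·9/14 = 1/2 ✓
b·c²: 3/832·169/36 + 49/64·81/196 = 1/3 ✓
b·Ac: 49/64·32/147 = 1/6 ✓; 3 stages ⇒ order 3.

3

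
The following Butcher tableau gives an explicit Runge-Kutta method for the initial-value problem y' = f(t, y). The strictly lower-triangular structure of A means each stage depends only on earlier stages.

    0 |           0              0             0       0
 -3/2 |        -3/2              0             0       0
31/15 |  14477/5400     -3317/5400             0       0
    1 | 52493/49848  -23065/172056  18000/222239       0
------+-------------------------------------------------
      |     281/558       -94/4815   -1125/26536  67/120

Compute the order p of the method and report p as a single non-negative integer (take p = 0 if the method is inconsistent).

4

b = (281/558, -94/4815, -1125/26536, 67/120)
c = (0, -3/2, 31/15, 1)
Ac = (0, 0, 3317/3600, 395/1072)
Σ b_i: 281/558·1 + (-94/4815)·1 + (-1125/26536)·1 + 67/120·1 = 1 ✓
b·c: (-94/4815)·(-3/2) + (-1125/26536)·31/15 + 67/120·1 = 1/2 ✓
b·c²: (-94/4815)·9/4 + (-1125/26536)·961/225 + 67/120·1 = 1/3 ✓
b·Ac: (-1125/26536)·3317/3600 + 67/120·395/1072 = 1/6 ✓
b·c³: (-94/4815)·(-27/8) + (-1125/26536)·29791/3375 + 67/120·1 = 1/4 ✓
b·(c∘Ac): (-1125/26536)·102827/54000 + 67/120·395/1072 = 1/8 ✓
b·Ac²: (-1125/26536)·(-3317/2400) + 67/120·95/2144 = 1/12 ✓
b·A²c: 67/120·5/67 = 1/24 ✓; 4 stages ⇒ order 4.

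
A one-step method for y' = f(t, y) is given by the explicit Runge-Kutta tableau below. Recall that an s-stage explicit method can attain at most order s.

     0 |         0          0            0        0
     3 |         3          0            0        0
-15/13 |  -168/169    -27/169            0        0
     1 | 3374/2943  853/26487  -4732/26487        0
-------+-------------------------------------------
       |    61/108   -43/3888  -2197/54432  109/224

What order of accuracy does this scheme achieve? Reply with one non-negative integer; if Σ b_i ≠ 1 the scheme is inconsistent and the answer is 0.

4

b = (61/108, -43/3888, -2197/54432, 109/224)
c = (0, 3, -15/13, 1)
Ac = (0, 0, -81/169, 33/109)
Σ b_i: 61/108·1 + (-43/3888)·1 + (-2197/54432)·1 + 109/224·1 = 1 ✓
b·c: (-43/3888)·3 + (-2197/54432)·(-15/13) + 109/224·1 = 1/2 ✓
b·c²: (-43/3888)·9 + (-2197/54432)·225/169 + 109/224·1 = 1/3 ✓
b·Ac: (-2197/54432)·(-81/169) + 109/224·33/109 = 1/6 ✓
b·c³: (-43/3888)·27 + (-2197/54432)·(-3375/2197) + 109/224·1 = 1/4 ✓
b·(c∘Ac): (-2197/54432)·1215/2197 + 109/224·33/109 = 1/8 ✓
b·Ac²: (-2197/54432)·(-243/169) + 109/224·17/327 = 1/12 ✓
b·A²c: 109/224·28/327 = 1/24 ✓; 4 stages ⇒ order 4.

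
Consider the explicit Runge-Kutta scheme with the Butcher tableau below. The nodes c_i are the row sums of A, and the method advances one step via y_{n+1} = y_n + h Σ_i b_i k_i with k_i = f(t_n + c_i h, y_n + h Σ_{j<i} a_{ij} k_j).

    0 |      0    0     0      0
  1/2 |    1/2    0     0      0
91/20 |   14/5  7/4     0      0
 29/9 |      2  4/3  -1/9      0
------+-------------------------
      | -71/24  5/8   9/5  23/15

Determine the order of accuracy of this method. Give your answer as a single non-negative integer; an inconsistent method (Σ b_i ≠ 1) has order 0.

b = (-71/24, 5/8, 9/5, 23/15)
c = (0, 1/2, 91/20, 29/9)
Ac = (0, 0, 7/8, 29/180)
Σ b_i: (-71/24)·1 + 5/8·1 + 9/5·1 + 23/15·1 = 1 ✓
b·c: 5/8·1/2 + 9/5·91/20 + 23/15·29/9 = 145187/10800 ≠ 1/2 ⇒ order 1.

1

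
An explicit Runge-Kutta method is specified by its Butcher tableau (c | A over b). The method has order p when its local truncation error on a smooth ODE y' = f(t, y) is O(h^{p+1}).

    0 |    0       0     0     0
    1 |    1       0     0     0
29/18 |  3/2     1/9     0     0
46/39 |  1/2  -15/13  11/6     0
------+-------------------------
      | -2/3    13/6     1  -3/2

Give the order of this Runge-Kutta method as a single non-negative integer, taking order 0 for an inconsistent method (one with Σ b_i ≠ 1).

b = (-2/3, 13/6, 1, -3/2)
c = (0, 1, 29/18, 46/39)
Ac = (0, 0, 1/9, 2527/1404)
Σ b_i: (-2/3)·1 + 13/6·1 + 1·1 + (-3/2)·1 = 1 ✓
b·c: 13/6·1 + 1·29/18 + (-3/2)·46/39 = 235/117 ≠ 1/2 ⇒ order 1.

1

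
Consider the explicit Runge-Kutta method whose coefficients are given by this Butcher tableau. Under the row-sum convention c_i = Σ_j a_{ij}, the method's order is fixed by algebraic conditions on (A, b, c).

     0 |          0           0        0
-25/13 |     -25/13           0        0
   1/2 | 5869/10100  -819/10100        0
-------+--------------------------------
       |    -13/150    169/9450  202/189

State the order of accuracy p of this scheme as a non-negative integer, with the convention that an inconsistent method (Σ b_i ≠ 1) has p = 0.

b = (-13/150, 169/9450, 202/189)
c = (0, -25/13, 1/2)
Ac = (0, 0, 63/404)
Σ b_i: (-13/150)·1 + 169/9450·1 + 202/189·1 = 1 ✓
b·c: 169/9450·(-25/13) + 202/189·1/2 = 1/2 ✓
b·c²: 169/9450·625/169 + 202/189·1/4 = 1/3 ✓
b·Ac: 202/189·63/404 = 1/6 ✓; 3 stages ⇒ order 3.

3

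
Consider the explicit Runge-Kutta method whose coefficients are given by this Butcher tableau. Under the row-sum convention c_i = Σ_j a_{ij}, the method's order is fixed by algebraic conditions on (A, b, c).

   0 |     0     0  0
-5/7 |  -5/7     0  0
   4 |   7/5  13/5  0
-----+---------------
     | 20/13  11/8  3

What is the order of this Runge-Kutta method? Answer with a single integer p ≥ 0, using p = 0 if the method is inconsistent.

0

b = (20/13, 11/8, 3)
c = (0, -5/7, 4)
Ac = (0, 0, -13/7)
Σ b_i: 20/13·1 + 11/8·1 + 3·1 = 615/104 ≠ 1 ⇒ order 0.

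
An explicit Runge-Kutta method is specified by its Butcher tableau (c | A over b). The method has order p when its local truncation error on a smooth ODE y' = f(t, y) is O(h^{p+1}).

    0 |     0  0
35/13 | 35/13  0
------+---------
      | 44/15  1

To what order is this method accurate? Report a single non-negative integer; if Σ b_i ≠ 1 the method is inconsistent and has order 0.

b = (44/15, 1)
c = (0, 35/13)
Σ b_i: 44/15·1 + 1·1 = 59/15 ≠ 1 ⇒ order 0.

0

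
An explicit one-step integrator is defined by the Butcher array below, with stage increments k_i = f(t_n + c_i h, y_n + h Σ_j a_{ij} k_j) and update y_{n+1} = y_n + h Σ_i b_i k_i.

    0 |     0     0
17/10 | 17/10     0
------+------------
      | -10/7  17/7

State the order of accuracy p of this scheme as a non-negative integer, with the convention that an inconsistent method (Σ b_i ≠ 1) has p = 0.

b = (-10/7, 17/7)
c = (0, 17/10)
Σ b_i: (-10/7)·1 + 17/7·1 = 1 ✓
b·c: 17/7·17/10 = 289/70 ≠ 1/2 ⇒ order 1.

1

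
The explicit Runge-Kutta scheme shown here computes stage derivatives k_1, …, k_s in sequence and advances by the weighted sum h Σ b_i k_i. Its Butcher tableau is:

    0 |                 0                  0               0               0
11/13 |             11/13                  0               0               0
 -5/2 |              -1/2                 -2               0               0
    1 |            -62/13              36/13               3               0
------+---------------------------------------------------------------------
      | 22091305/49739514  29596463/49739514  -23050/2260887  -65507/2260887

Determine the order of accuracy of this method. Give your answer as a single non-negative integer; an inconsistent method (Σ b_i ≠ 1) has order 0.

3

b = (22091305/49739514, 29596463/49739514, -23050/2260887, -65507/2260887)
c = (0, 11/13, -5/2, 1)
Ac = (0, 0, -22/13, -1743/338)
Σ b_i: 22091305/49739514·1 + 29596463/49739514·1 + (-23050/2260887)·1 + (-65507/2260887)·1 = 1 ✓
b·c: 29596463/49739514·11/13 + (-23050/2260887)·(-5/2) + (-65507/2260887)·1 = 1/2 ✓
b·c²: 29596463/49739514·121/169 + (-23050/2260887)·25/4 + (-65507/2260887)·1 = 1/3 ✓
b·Ac: (-23050/2260887)·(-22/13) + (-65507/2260887)·(-1743/338) = 1/6 ✓
b·c³: 29596463/49739514·1331/2197 + (-23050/2260887)·(-125/8) + (-65507/2260887)·1 = 19234165/39188708 ≠ 1/4 ⇒ order 3.
b·(c∘Ac): (-23050/2260887)·55/13 + (-65507/2260887)·(-1743/338) = 6247477/58783062 ≠ 1/8
b·Ac²: (-23050/2260887)·(-242/169) + (-65507/2260887)·182199/8788 = -68906797/117566124 ≠ 1/12
b·A²c: (-65507/2260887)·(-66/13) = 110858/753629 ≠ 1/24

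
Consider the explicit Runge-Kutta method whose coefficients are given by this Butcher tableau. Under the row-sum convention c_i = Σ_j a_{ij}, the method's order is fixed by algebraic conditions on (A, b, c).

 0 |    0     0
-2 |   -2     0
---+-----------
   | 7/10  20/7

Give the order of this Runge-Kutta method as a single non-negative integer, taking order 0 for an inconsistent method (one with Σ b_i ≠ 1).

b = (7/10, 20/7)
c = (0, -2)
Σ b_i: 7/10·1 + 20/7·1 = 249/70 ≠ 1 ⇒ order 0.

0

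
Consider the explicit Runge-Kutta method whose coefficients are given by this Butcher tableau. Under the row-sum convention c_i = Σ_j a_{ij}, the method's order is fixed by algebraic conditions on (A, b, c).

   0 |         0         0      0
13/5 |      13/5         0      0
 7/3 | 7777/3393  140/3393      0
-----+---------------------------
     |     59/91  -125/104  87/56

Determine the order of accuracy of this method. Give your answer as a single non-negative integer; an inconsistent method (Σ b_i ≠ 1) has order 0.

3

b = (59/91, -125/104, 87/56)
c = (0, 13/5, 7/3)
Ac = (0, 0, 28/261)
Σ b_i: 59/91·1 + (-125/104)·1 + 87/56·1 = 1 ✓
b·c: (-125/104)·13/5 + 87/56·7/3 = 1/2 ✓
b·c²: (-125/104)·169/25 + 87/56·49/9 = 1/3 ✓
b·Ac: 87/56·28/261 = 1/6 ✓; 3 stages ⇒ order 3.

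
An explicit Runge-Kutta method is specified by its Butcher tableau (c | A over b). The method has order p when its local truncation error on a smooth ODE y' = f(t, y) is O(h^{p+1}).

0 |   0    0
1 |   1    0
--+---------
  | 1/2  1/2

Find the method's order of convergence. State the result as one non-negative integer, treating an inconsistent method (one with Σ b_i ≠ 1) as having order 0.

2

b = (1/2, 1/2)
c = (0, 1)
Σ b_i: 1/2·1 + 1/2·1 = 1 ✓
b·c: 1/2·1 = 1/2 ✓; 2 stages ⇒ order 2.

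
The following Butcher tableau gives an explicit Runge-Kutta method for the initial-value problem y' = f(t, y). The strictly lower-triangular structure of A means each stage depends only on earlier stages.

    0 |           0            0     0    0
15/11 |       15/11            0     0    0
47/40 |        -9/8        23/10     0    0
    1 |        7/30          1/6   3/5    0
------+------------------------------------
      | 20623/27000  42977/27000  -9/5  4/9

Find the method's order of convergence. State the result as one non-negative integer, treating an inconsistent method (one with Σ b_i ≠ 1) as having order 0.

b = (20623/27000, 42977/27000, -9/5, 4/9)
c = (0, 15/11, 47/40, 1)
Ac = (0, 0, 69/22, 2051/2200)
Σ b_i: 20623/27000·1 + 42977/27000·1 + (-9/5)·1 + 4/9·1 = 1 ✓
b·c: 42977/27000·15/11 + (-9/5)·47/40 + 4/9·1 = 1/2 ✓
b·c²: 42977/27000·225/121 + (-9/5)·2209/1600 + 4/9·1 = 727981/792000 ≠ 1/3 ⇒ order 2.
b·Ac: (-9/5)·69/22 + 4/9·2051/2200 = -1177/225 ≠ 1/6

2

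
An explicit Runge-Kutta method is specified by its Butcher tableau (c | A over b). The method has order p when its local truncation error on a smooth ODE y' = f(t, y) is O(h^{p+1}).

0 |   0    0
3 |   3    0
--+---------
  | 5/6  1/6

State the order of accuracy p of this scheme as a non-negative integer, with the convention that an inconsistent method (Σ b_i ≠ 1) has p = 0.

2

b = (5/6, 1/6)
c = (0, 3)
Σ b_i: 5/6·1 + 1/6·1 = 1 ✓
b·c: 1/6·3 = 1/2 ✓; 2 stages ⇒ order 2.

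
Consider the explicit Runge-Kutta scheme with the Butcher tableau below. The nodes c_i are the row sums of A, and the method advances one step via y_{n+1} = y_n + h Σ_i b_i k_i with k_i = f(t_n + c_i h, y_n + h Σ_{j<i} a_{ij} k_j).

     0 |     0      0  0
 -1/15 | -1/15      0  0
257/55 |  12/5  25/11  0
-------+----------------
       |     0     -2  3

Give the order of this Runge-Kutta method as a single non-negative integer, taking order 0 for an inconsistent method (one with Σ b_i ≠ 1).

b = (0, -2, 3)
c = (0, -1/15, 257/55)
Ac = (0, 0, -5/33)
Σ b_i: (-2)·1 + 3·1 = 1 ✓
b·c: (-2)·(-1/15) + 3·257/55 = 467/33 ≠ 1/2 ⇒ order 1.

1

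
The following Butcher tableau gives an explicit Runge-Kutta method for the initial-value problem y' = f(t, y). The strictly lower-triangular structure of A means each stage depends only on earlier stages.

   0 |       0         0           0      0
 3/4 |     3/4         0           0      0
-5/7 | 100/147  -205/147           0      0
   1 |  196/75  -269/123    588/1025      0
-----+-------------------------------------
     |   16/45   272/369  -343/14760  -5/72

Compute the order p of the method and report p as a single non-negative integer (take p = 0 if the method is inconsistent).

b = (16/45, 272/369, -343/14760, -5/72)
c = (0, 3/4, -5/7, 1)
Ac = (0, 0, -205/196, -41/20)
Σ b_i: 16/45·1 + 272/369·1 + (-343/14760)·1 + (-5/72)·1 = 1 ✓
b·c: 272/369·3/4 + (-343/14760)·(-5/7) + (-5/72)·1 = 1/2 ✓
b·c²: 272/369·9/16 + (-343/14760)·25/49 + (-5/72)·1 = 1/3 ✓
b·Ac: (-343/14760)·(-205/196) + (-5/72)·(-41/20) = 1/6 ✓
b·c³: 272/369·27/64 + (-343/14760)·(-125/343) + (-5/72)·1 = 1/4 ✓
b·(c∘Ac): (-343/14760)·1025/1372 + (-5/72)·(-41/20) = 1/8 ✓
b·Ac²: (-343/14760)·(-615/784) + (-5/72)·(-15/16) = 1/12 ✓
b·A²c: (-5/72)·(-3/5) = 1/24 ✓; 4 stages ⇒ order 4.

4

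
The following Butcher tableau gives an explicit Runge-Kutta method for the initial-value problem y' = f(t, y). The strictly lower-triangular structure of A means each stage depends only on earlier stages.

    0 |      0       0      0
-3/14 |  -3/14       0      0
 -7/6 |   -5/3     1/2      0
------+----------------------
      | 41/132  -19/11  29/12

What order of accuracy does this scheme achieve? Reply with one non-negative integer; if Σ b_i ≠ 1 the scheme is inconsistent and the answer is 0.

1

b = (41/132, -19/11, 29/12)
c = (0, -3/14, -7/6)
Ac = (0, 0, -3/28)
Σ b_i: 41/132·1 + (-19/11)·1 + 29/12·1 = 1 ✓
b·c: (-19/11)·(-3/14) + 29/12·(-7/6) = -13579/5544 ≠ 1/2 ⇒ order 1.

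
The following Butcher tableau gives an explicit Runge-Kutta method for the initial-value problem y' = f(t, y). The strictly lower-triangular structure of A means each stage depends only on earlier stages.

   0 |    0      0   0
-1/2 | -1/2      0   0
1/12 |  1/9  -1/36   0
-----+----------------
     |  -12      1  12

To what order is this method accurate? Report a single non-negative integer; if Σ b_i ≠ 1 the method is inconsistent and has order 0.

3

b = (-12, 1, 12)
c = (0, -1/2, 1/12)
Ac = (0, 0, 1/72)
Σ b_i: (-12)·1 + 1·1 + 12·1 = 1 ✓
b·c: 1·(-1/2) + 12·1/12 = 1/2 ✓
b·c²: 1·1/4 + 12·1/144 = 1/3 ✓
b·Ac: 12·1/72 = 1/6 ✓; 3 stages ⇒ order 3.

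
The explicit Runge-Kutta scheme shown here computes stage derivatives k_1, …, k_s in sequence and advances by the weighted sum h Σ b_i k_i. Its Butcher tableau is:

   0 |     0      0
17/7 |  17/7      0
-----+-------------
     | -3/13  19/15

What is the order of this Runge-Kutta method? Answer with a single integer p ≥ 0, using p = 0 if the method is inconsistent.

0

b = (-3/13, 19/15)
c = (0, 17/7)
Σ b_i: (-3/13)·1 + 19/15·1 = 202/195 ≠ 1 ⇒ order 0.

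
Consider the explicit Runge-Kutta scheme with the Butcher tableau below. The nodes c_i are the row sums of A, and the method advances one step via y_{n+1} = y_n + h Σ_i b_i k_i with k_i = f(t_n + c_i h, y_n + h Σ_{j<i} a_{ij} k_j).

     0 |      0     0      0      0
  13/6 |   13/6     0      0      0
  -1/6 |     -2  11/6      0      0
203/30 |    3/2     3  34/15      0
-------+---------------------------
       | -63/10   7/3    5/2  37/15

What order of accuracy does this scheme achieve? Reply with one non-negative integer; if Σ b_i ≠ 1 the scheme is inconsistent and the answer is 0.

1

b = (-63/10, 7/3, 5/2, 37/15)
c = (0, 13/6, -1/6, 203/30)
Ac = (0, 0, 143/36, 551/90)
Σ b_i: (-63/10)·1 + 7/3·1 + 5/2·1 + 37/15·1 = 1 ✓
b·c: 7/3·13/6 + 5/2·(-1/6) + 37/15·203/30 = 2133/100 ≠ 1/2 ⇒ order 1.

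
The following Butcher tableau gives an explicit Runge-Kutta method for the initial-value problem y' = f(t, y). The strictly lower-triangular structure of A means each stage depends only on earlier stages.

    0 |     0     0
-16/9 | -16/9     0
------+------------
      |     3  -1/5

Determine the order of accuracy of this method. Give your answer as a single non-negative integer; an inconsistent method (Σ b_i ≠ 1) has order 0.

b = (3, -1/5)
c = (0, -16/9)
Σ b_i: 3·1 + (-1/5)·1 = 14/5 ≠ 1 ⇒ order 0.

0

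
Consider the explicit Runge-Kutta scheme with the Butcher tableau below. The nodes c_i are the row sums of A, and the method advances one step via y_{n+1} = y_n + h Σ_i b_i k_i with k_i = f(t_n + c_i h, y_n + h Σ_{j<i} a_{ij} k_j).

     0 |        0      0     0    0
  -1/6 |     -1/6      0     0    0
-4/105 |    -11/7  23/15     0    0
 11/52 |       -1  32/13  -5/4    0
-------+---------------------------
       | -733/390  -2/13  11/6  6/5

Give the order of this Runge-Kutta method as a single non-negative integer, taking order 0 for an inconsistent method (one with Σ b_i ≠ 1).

1

b = (-733/390, -2/13, 11/6, 6/5)
c = (0, -1/6, -4/105, 11/52)
Ac = (0, 0, -23/90, -33/91)
Σ b_i: (-733/390)·1 + (-2/13)·1 + 11/6·1 + 6/5·1 = 1 ✓
b·c: (-2/13)·(-1/6) + 11/6·(-4/105) + 6/5·11/52 = 1717/8190 ≠ 1/2 ⇒ order 1.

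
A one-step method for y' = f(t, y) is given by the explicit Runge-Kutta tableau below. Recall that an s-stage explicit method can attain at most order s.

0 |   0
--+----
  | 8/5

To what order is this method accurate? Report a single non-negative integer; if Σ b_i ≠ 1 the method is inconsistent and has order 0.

b = (8/5)
c = (0)
Σ b_i: 8/5·1 = 8/5 ≠ 1 ⇒ order 0.

0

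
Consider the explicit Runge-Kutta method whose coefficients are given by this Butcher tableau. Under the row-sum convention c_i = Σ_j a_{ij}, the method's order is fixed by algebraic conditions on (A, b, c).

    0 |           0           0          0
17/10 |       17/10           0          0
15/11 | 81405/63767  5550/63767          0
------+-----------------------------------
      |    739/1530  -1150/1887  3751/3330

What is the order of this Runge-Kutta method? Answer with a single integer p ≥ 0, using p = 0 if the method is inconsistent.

3

b = (739/1530, -1150/1887, 3751/3330)
c = (0, 17/10, 15/11)
Ac = (0, 0, 555/3751)
Σ b_i: 739/1530·1 + (-1150/1887)·1 + 3751/3330·1 = 1 ✓
b·c: (-1150/1887)·17/10 + 3751/3330·15/11 = 1/2 ✓
b·c²: (-1150/1887)·289/100 + 3751/3330·225/121 = 1/3 ✓
b·Ac: 3751/3330·555/3751 = 1/6 ✓; 3 stages ⇒ order 3.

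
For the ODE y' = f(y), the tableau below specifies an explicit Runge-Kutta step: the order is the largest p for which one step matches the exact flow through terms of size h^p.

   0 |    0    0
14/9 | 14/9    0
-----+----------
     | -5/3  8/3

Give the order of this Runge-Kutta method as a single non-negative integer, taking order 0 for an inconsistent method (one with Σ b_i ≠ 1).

1

b = (-5/3, 8/3)
c = (0, 14/9)
Σ b_i: (-5/3)·1 + 8/3·1 = 1 ✓
b·c: 8/3·14/9 = 112/27 ≠ 1/2 ⇒ order 1.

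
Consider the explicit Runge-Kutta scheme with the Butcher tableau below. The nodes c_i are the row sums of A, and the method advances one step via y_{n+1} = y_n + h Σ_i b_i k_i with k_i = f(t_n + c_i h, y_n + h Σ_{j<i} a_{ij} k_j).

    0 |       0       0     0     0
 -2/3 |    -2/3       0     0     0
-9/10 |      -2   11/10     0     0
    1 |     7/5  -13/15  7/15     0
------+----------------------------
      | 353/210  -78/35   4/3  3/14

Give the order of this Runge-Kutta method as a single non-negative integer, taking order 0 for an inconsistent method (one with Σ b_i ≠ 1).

b = (353/210, -78/35, 4/3, 3/14)
c = (0, -2/3, -9/10, 1)
Ac = (0, 0, -11/15, 71/450)
Σ b_i: 353/210·1 + (-78/35)·1 + 4/3·1 + 3/14·1 = 1 ✓
b·c: (-78/35)·(-2/3) + 4/3·(-9/10) + 3/14·1 = 1/2 ✓
b·c²: (-78/35)·4/9 + 4/3·81/100 + 3/14·1 = 319/1050 ≠ 1/3 ⇒ order 2.
b·Ac: 4/3·(-11/15) + 3/14·71/450 = -5947/6300 ≠ 1/6

2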